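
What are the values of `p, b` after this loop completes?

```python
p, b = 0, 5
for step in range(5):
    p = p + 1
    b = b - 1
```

p goes 0→5, b goes 5→0
`p, b` takes the values: (0, 5) → (1, 5) → (1, 4) → (2, 4) → (2, 3) → (3, 3) → (3, 2) → (4, 2) → (4, 1) → (5, 1) → (5, 0)

Answer: 5, 0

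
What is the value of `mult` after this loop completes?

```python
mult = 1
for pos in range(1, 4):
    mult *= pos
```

3! = 6
`mult` takes the values: 1 → 2 → 6

Answer: 6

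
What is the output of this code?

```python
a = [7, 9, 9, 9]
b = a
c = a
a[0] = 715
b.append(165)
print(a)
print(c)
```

Key concept: multiple aliases.
Step by step:
`a = [7, 9, 9, 9]` → a = [7, 9, 9, 9]
`b = a` → b = [7, 9, 9, 9] (same object as a)
`c = a` → c = [7, 9, 9, 9] (same object as a, b)
`a[0] = 715` → a = [715, 9, 9, 9] (same object as b, c); b = [715, 9, 9, 9] (same object as a, c); c = [715, 9, 9, 9] (same object as a, b)
`b.append(165)` → a = [715, 9, 9, 9, 165] (same object as b, c); b = [715, 9, 9, 9, 165] (same object as a, c); c = [715, 9, 9, 9, 165] (same object as a, b)
`print(a)` → prints [715, 9, 9, 9, 165]
`print(c)` → prints [715, 9, 9, 9, 165]

Answer:
[715, 9, 9, 9, 165]
[715, 9, 9, 9, 165]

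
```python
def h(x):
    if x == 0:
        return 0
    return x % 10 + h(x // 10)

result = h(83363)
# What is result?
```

Sum of digits of 83363: 3 + 6 + 3 + 3 + 8 = 23

Answer: 23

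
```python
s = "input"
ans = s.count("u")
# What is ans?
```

Trace:
`s = "input"` → s = 'input'
`ans = s.count("u")` → ans = 1
So ans = 1

Answer: 1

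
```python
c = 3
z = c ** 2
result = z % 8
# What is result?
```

Trace:
`c = 3` → c = 3
`z = c ** 2` → z = 9
`result = z % 8` → result = 1
So result = 1

Answer: 1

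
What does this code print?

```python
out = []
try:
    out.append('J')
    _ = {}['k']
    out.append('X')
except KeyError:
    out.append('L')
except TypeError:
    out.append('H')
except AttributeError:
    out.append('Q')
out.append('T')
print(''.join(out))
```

Execution trace: 'J' (try body) → 'L' (except KeyError) → 'T' (after the try/except). Output: JLT

Answer: JLT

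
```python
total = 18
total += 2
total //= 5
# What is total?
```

Trace:
`total = 18` → total = 18
`total += 2` → total = 20
`total //= 5` → total = 4
So total = 4

Answer: 4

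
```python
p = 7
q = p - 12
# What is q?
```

Trace:
`p = 7` → p = 7
`q = p - 12` → q = -5
So q = -5

Answer: -5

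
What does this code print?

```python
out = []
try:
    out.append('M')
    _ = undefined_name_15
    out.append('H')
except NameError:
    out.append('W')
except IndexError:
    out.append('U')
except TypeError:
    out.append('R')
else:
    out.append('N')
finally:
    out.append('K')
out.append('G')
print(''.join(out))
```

Execution trace: 'M' (try body) → 'W' (except NameError) → 'K' (finally) → 'G' (after the try/except). Output: MWKG

Answer: MWKG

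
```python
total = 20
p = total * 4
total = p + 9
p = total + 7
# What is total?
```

Trace:
`total = 20` → total = 20
`p = total * 4` → p = 80
`total = p + 9` → total = 89
`p = total + 7` → p = 96
So total = 89

Answer: 89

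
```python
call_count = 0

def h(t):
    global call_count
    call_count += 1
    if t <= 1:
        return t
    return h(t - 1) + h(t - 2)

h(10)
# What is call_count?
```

Calls(t) = 1 + Calls(t-1) + Calls(t-2); Calls(0)=Calls(1)=1. For t=10 this gives 177.

Answer: 177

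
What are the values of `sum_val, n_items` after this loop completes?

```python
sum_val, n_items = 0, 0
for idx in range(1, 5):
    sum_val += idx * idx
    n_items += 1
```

Sum of squares and count
`sum_val, n_items` takes the values: (0, 0) → (1, 0) → (1, 1) → (5, 1) → (5, 2) → (14, 2) → (14, 3) → (30, 3) → (30, 4)

Answer: 30, 4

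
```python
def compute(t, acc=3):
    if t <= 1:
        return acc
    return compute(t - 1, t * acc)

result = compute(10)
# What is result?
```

Accumulator trace (n, acc): (10, 3) -> (9, 30) -> (8, 270) -> (7, 2160) -> (6, 15120) -> (5, 90720) -> (4, 453600) -> (3, 1814400) -> (2, 5443200) -> (1, 10886400) -> return 10886400

Answer: 10886400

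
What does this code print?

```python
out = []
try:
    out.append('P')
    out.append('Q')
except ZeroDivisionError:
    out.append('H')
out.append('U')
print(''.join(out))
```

Execution trace: 'P' (try body) → 'Q' (try body, no exception) → 'U' (after the try/except). Output: PQU

Answer: PQU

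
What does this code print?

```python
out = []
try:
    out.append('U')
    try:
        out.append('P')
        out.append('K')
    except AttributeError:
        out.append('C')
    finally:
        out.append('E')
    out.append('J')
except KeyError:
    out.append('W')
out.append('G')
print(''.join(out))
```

Execution trace: 'U' (try body) → 'P' (inner try body) → 'K' (inner try body, no exception) → 'E' (inner finally) → 'J' (try body, no exception) → 'G' (after the try/except). Output: UPKEJG

Answer: UPKEJG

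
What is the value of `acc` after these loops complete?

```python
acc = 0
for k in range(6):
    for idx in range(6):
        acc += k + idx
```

Sum of all k+idx for k,idx in 6x6
`acc` takes the values: 0 → 1 → 3 → 6 → 10 → 15 → 16 → 18 → 21 → 25 → 30 → 36 → 38 → 41 → 45 → 50 → 56 → 63 → 66 → 70 → 75 → 81 → 88 → 96 → 100 → 105 → 111 → 118 → 126 → 135 → 140 → 146 → 153 → 161 → 170 → 180

Answer: 180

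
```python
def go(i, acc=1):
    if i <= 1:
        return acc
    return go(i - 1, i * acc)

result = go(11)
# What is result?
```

Accumulator trace (n, acc): (11, 1) -> (10, 11) -> (9, 110) -> (8, 990) -> (7, 7920) -> (6, 55440) -> (5, 332640) -> (4, 1663200) -> (3, 6652800) -> (2, 19958400) -> (1, 39916800) -> return 39916800

Answer: 39916800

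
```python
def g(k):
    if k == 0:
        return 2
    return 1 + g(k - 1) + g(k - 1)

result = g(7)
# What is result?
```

g(k) = 1 + 2·g(k-1), g(0)=2. Closed form: (2+1)·2^7 - 1 = 383.

Answer: 383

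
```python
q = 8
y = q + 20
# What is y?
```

Trace:
`q = 8` → q = 8
`y = q + 20` → y = 28
So y = 28

Answer: 28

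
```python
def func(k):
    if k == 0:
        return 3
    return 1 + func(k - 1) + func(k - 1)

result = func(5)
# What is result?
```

func(k) = 1 + 2·func(k-1), func(0)=3. Closed form: (3+1)·2^5 - 1 = 127.

Answer: 127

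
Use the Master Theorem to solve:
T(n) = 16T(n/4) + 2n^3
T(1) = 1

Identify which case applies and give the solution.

a=16, b=4, f(n)=2n^3. log_4(16) = 2. Since c=3 > 2 and the regularity condition holds (16(n/4)^3 = (16/4^3)n^3 with 16/4^3 < 1), Case 3 applies: T(n) = Θ(f(n)) = O(n^3).

Answer: O(n^3) - Case 3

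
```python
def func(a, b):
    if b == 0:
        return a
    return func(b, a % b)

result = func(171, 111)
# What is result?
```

func(171, 111) -> func(111, 60) -> func(60, 51) -> func(51, 9) -> func(9, 6) -> func(6, 3) -> func(3, 0) -> 3

Answer: 3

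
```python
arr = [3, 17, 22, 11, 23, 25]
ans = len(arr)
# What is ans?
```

Trace:
`arr = [3, 17, 22, 11, 23, 25]` → arr = [3, 17, 22, 11, 23, 25]
`ans = len(arr)` → ans = 6
So ans = 6

Answer: 6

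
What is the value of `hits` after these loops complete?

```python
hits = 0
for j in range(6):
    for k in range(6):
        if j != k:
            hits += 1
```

6² - 6 (exclude diagonal)
`hits` takes the values: 0 → 1 → 2 → 3 → 4 → 5 → 6 → 7 → 8 → 9 → 10 → 11 → 12 → 13 → 14 → 15 → 16 → 17 → 18 → 19 → 20 → 21 → 22 → 23 → 24 → 25 → 26 → 27 → 28 → 29 → 30

Answer: 30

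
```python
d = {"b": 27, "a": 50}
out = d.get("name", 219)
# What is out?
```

Trace:
`d = {"b": 27, "a": 50}` → d = {'b': 27, 'a': 50}
`out = d.get("name", 219)` → out = 219
So out = 219

Answer: 219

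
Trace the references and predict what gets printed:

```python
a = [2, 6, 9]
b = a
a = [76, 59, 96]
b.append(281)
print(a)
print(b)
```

Key concept: rebinding vs mutation: a is rebound to a new list, b still points at the original.
Step by step:
`a = [2, 6, 9]` → a = [2, 6, 9]
`b = a` → b = [2, 6, 9] (same object as a)
`a = [76, 59, 96]` → a = [76, 59, 96]
`b.append(281)` → b = [2, 6, 9, 281]
`print(a)` → prints [76, 59, 96]
`print(b)` → prints [2, 6, 9, 281]

Answer:
[76, 59, 96]
[2, 6, 9, 281]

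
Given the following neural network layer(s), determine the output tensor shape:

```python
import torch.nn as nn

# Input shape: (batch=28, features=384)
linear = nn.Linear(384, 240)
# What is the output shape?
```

Input: (28, 384) -> Output: (28, 240)

Answer: (28, 240)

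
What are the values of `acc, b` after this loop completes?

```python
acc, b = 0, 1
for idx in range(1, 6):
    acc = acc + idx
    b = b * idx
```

Sum and factorial of 1 to 5
`acc, b` takes the values: (0, 1) → (1, 1) → (3, 1) → (3, 2) → (6, 2) → (6, 6) → (10, 6) → (10, 24) → (15, 24) → (15, 120)

Answer: 15, 120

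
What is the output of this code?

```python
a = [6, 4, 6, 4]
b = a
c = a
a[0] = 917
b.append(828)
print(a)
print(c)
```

Key concept: multiple aliases.
Step by step:
`a = [6, 4, 6, 4]` → a = [6, 4, 6, 4]
`b = a` → b = [6, 4, 6, 4] (same object as a)
`c = a` → c = [6, 4, 6, 4] (same object as a, b)
`a[0] = 917` → a = [917, 4, 6, 4] (same object as b, c); b = [917, 4, 6, 4] (same object as a, c); c = [917, 4, 6, 4] (same object as a, b)
`b.append(828)` → a = [917, 4, 6, 4, 828] (same object as b, c); b = [917, 4, 6, 4, 828] (same object as a, c); c = [917, 4, 6, 4, 828] (same object as a, b)
`print(a)` → prints [917, 4, 6, 4, 828]
`print(c)` → prints [917, 4, 6, 4, 828]

Answer:
[917, 4, 6, 4, 828]
[917, 4, 6, 4, 828]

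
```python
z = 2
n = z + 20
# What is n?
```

Trace:
`z = 2` → z = 2
`n = z + 20` → n = 22
So n = 22

Answer: 22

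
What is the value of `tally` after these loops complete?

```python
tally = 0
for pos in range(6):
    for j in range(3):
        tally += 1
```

6 * 3 = 18
`tally` takes the values: 0 → 1 → 2 → 3 → 4 → 5 → 6 → 7 → 8 → 9 → 10 → 11 → 12 → 13 → 14 → 15 → 16 → 17 → 18

Answer: 18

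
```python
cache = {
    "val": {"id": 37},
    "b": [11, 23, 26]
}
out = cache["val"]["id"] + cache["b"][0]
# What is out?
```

Trace:
`cache = { ...` → cache = {'val': {'id': 37}, 'b': [11, 23, 26]}
`out = cache["val"]["id"] + cache["b"][0]` → out = 48
So out = 48

Answer: 48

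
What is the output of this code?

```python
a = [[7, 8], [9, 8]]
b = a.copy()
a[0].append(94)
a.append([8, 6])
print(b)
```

Key concept: shallow copy with nested lists.
Step by step:
`a = [[7, 8], [9, 8]]` → a = [[7, 8], [9, 8]]
`b = a.copy()` → b = [[7, 8], [9, 8]]
`a[0].append(94)` → a = [[7, 8, 94], [9, 8]]; b = [[7, 8, 94], [9, 8]]
`a.append([8, 6])` → a = [[7, 8, 94], [9, 8], [8, 6]]
`print(b)` → prints [[7, 8, 94], [9, 8]]

Answer: [[7, 8, 94], [9, 8]]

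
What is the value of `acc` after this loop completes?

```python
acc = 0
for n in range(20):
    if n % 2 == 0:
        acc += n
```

Sum of even numbers 0 to 19
`acc` takes the values: 0 → 2 → 6 → 12 → 20 → 30 → 42 → 56 → 72 → 90

Answer: 90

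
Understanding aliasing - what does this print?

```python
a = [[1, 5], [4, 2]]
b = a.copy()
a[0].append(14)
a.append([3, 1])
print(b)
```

Key concept: shallow copy with nested lists.
Step by step:
`a = [[1, 5], [4, 2]]` → a = [[1, 5], [4, 2]]
`b = a.copy()` → b = [[1, 5], [4, 2]]
`a[0].append(14)` → a = [[1, 5, 14], [4, 2]]; b = [[1, 5, 14], [4, 2]]
`a.append([3, 1])` → a = [[1, 5, 14], [4, 2], [3, 1]]
`print(b)` → prints [[1, 5, 14], [4, 2]]

Answer: [[1, 5, 14], [4, 2]]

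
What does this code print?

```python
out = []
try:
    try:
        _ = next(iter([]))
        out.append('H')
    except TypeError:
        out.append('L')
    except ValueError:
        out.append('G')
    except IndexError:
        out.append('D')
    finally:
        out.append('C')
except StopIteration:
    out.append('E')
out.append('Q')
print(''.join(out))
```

Execution trace: 'C' (finally) → 'E' (outer except StopIteration) → 'Q' (after the try/except). Output: CEQ

Answer: CEQ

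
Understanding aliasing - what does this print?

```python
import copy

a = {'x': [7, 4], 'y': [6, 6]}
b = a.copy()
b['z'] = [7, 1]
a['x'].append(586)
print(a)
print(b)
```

Key concept: shallow copy of dict with mutable values.
Step by step:
`a = {'x': [7, 4], 'y': [6, 6]}` → a = {'x': [7, 4], 'y': [6, 6]}
`b = a.copy()` → b = {'x': [7, 4], 'y': [6, 6]}
`b['z'] = [7, 1]` → b = {'x': [7, 4], 'y': [6, 6], 'z': [7, 1]}
`a['x'].append(586)` → a = {'x': [7, 4, 586], 'y': [6, 6]}; b = {'x': [7, 4, 586], 'y': [6, 6], 'z': [7, 1]}
`print(a)` → prints {'x': [7, 4, 586], 'y': [6, 6]}
`print(b)` → prints {'x': [7, 4, 586], 'y': [6, 6], 'z': [7, 1]}

Answer:
{'x': [7, 4, 586], 'y': [6, 6]}
{'x': [7, 4, 586], 'y': [6, 6], 'z': [7, 1]}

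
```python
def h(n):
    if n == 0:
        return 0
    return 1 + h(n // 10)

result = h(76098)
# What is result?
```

Count of digits of 76098: 5

Answer: 5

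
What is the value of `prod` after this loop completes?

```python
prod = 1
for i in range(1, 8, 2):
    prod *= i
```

Product of 1, 3, 5, ... up to 7
`prod` takes the values: 1 → 3 → 15 → 105

Answer: 105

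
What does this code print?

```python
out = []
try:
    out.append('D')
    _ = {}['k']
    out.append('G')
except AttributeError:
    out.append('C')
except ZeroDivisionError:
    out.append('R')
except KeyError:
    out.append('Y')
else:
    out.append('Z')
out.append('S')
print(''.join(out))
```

Execution trace: 'D' (try body) → 'Y' (except KeyError) → 'S' (after the try/except). Output: DYS

Answer: DYS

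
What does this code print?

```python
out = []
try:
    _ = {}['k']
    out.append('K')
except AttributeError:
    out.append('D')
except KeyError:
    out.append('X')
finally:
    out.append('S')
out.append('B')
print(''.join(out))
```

Execution trace: 'X' (except KeyError) → 'S' (finally) → 'B' (after the try/except). Output: XSB

Answer: XSB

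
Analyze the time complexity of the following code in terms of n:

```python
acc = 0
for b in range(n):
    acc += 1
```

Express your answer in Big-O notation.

Each loop level contributes: n. Multiplying the contributions gives O(n).

Answer: O(n)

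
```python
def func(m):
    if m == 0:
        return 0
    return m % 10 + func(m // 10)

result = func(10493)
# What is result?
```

Sum of digits of 10493: 3 + 9 + 4 + 0 + 1 = 17

Answer: 17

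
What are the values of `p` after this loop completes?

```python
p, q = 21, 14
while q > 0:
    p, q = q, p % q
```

GCD of 21 and 14
`p` takes the values: 21 → 14 → 7

Answer: 7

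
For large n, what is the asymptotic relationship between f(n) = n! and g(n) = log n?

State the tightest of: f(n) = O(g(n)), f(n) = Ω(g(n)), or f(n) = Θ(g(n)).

n! vs log n: f(n) = Ω(g(n)) but not O(g(n)) — n! grows strictly faster than log n.

Answer: f(n) = Ω(g(n)) but not O(g(n)) — n! grows strictly faster than log n.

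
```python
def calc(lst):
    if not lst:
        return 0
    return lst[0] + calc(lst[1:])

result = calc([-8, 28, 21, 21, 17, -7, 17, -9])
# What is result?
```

(-8) + 28 + 21 + 21 + 17 + (-7) + 17 + (-9) + 0 = 80

Answer: 80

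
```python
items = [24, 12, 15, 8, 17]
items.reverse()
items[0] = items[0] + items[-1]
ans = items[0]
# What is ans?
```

Trace:
`items = [24, 12, 15, 8, 17]` → items = [24, 12, 15, 8, 17]
`items.reverse()` → items = [17, 8, 15, 12, 24]
`items[0] = items[0] + items[-1]` → items = [41, 8, 15, 12, 24]
`ans = items[0]` → ans = 41
So ans = 41

Answer: 41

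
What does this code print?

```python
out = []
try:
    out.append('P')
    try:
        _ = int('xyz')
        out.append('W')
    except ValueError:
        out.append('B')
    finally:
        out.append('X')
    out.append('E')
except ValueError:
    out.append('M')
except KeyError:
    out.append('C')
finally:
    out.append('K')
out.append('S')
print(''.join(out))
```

Execution trace: 'P' (try body) → 'B' (inner except ValueError) → 'X' (inner finally) → 'E' (try body, no exception) → 'K' (finally) → 'S' (after the try/except). Output: PBXEKS

Answer: PBXEKS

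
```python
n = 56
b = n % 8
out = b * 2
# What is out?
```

Trace:
`n = 56` → n = 56
`b = n % 8` → b = 0
`out = b * 2` → out = 0
So out = 0

Answer: 0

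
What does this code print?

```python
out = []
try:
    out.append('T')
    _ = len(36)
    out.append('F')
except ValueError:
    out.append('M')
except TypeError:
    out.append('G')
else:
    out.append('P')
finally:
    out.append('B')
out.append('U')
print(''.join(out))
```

Execution trace: 'T' (try body) → 'G' (except TypeError) → 'B' (finally) → 'U' (after the try/except). Output: TGBU

Answer: TGBU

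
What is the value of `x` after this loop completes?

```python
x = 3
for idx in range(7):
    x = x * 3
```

Multiply by 3, 7 times: 3 * 3^7 = 6561
`x` takes the values: 3 → 9 → 27 → 81 → 243 → 729 → 2187 → 6561

Answer: 6561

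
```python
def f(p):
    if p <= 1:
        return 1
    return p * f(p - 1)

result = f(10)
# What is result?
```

f(10) = 10 * 9 * 8 * 7 * 6 * 5 * 4 * 3 * 2 * 1 = 3628800

Answer: 3628800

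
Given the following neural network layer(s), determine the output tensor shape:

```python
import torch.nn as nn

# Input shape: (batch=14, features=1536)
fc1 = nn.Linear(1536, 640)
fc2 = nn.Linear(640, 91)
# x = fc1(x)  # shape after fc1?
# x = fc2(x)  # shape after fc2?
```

Input: (14, 1536) -> after fc1: (14, 640) -> Output: (14, 91)

Answer: (14, 91)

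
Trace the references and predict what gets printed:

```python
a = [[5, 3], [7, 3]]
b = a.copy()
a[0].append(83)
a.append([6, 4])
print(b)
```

Key concept: shallow copy with nested lists.
Step by step:
`a = [[5, 3], [7, 3]]` → a = [[5, 3], [7, 3]]
`b = a.copy()` → b = [[5, 3], [7, 3]]
`a[0].append(83)` → a = [[5, 3, 83], [7, 3]]; b = [[5, 3, 83], [7, 3]]
`a.append([6, 4])` → a = [[5, 3, 83], [7, 3], [6, 4]]
`print(b)` → prints [[5, 3, 83], [7, 3]]

Answer: [[5, 3, 83], [7, 3]]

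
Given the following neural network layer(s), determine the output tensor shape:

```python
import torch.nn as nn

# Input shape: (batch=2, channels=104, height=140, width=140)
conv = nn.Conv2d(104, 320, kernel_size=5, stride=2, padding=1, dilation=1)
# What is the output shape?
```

Input: (2, 104, 140, 140) -> Output: (2, 320, 69, 69)

Answer: (2, 320, 69, 69)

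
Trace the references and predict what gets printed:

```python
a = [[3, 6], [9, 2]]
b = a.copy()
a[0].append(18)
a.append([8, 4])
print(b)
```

Key concept: shallow copy with nested lists.
Step by step:
`a = [[3, 6], [9, 2]]` → a = [[3, 6], [9, 2]]
`b = a.copy()` → b = [[3, 6], [9, 2]]
`a[0].append(18)` → a = [[3, 6, 18], [9, 2]]; b = [[3, 6, 18], [9, 2]]
`a.append([8, 4])` → a = [[3, 6, 18], [9, 2], [8, 4]]
`print(b)` → prints [[3, 6, 18], [9, 2]]

Answer: [[3, 6, 18], [9, 2]]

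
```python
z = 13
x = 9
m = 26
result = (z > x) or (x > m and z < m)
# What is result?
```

Trace:
`z = 13` → z = 13
`x = 9` → x = 9
`m = 26` → m = 26
`result = (z > x) or (x > m and z < m)` → result = True
So result = True

Answer: True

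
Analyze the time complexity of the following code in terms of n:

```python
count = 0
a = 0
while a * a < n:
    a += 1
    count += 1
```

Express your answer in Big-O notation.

Each loop level contributes: √n. Multiplying the contributions gives O(√n).

Answer: O(√n)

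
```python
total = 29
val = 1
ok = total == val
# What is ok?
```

Trace:
`total = 29` → total = 29
`val = 1` → val = 1
`ok = total == val` → ok = False
So ok = False

Answer: False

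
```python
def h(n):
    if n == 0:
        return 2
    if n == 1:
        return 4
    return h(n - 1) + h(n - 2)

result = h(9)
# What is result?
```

Build up from base cases: h(0)=2, h(1)=4, h(2)=6, h(3)=10, h(4)=16, h(5)=26, h(6)=42, ..., h(9)=178

Answer: 178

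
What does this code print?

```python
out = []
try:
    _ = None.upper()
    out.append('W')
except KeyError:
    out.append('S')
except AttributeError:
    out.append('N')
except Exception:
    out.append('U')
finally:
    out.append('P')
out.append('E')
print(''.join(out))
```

Execution trace: 'N' (except AttributeError) → 'P' (finally) → 'E' (after the try/except). Output: NPE

Answer: NPE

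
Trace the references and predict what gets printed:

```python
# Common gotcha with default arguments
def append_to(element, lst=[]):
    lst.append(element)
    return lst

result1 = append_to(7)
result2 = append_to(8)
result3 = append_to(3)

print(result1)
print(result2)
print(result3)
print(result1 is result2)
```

Key concept: mutable default argument gotcha.
Step by step:
`result1 = append_to(7)` → result1 = [7]
`result2 = append_to(8)` → result1 = [7, 8] (same object as result2); result2 = [7, 8] (same object as result1)
`result3 = append_to(3)` → result1 = [7, 8, 3] (same object as result2, result3); result2 = [7, 8, 3] (same object as result1, result3); result3 = [7, 8, 3] (same object as result1, result2)
`print(result1)` → prints [7, 8, 3]
`print(result2)` → prints [7, 8, 3]
`print(result3)` → prints [7, 8, 3]
`print(result1 is result2)` → prints True

Answer:
[7, 8, 3]
[7, 8, 3]
[7, 8, 3]
True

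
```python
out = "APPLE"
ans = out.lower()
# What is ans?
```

Trace:
`out = "APPLE"` → out = 'APPLE'
`ans = out.lower()` → ans = 'apple'
So ans = 'apple'

Answer: 'apple'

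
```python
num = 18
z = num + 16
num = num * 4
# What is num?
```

Trace:
`num = 18` → num = 18
`z = num + 16` → z = 34
`num = num * 4` → num = 72
So num = 72

Answer: 72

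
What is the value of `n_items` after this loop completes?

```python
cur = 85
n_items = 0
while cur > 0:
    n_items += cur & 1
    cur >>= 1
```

Count set bits in 85 (binary: 0b1010101)
`n_items` takes the values: 0 → 1 → 2 → 3 → 4

Answer: 4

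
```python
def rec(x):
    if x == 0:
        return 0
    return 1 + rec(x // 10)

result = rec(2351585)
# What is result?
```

Count of digits of 2351585: 7

Answer: 7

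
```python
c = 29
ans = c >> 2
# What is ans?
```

Trace:
`c = 29` → c = 29
`ans = c >> 2` → ans = 7
So ans = 7

Answer: 7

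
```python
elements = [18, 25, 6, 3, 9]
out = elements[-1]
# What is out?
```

Trace:
`elements = [18, 25, 6, 3, 9]` → elements = [18, 25, 6, 3, 9]
`out = elements[-1]` → out = 9
So out = 9

Answer: 9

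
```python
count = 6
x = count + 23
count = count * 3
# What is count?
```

Trace:
`count = 6` → count = 6
`x = count + 23` → x = 29
`count = count * 3` → count = 18
So count = 18

Answer: 18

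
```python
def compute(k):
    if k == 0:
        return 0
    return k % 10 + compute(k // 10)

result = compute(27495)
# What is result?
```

Sum of digits of 27495: 5 + 9 + 4 + 7 + 2 = 27

Answer: 27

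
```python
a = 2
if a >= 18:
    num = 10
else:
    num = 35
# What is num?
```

Trace:
`a = 2` → a = 2
`if a >= 18: ...` → a >= 18 is False, take else branch → num = 35
So num = 35

Answer: 35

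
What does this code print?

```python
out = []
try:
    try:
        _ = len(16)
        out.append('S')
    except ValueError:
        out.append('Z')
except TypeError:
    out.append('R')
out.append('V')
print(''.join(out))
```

Execution trace: 'R' (outer except TypeError) → 'V' (after the try/except). Output: RV

Answer: RV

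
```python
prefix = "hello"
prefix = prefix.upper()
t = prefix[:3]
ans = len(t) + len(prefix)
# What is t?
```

Trace:
`prefix = "hello"` → prefix = 'hello'
`prefix = prefix.upper()` → prefix = 'HELLO'
`t = prefix[:3]` → t = 'HEL'
`ans = len(t) + len(prefix)` → ans = 8
So t = 'HEL'

Answer: 'HEL'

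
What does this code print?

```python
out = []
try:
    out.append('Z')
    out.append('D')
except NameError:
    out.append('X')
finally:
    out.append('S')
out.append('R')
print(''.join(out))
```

Execution trace: 'Z' (try body) → 'D' (try body, no exception) → 'S' (finally) → 'R' (after the try/except). Output: ZDSR

Answer: ZDSR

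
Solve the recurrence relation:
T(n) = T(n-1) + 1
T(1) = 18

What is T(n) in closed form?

Unrolling: T(n) = T(1) + 1·(n-1) = 18 + 1(n-1) = n + 17.

Answer: T(n) = n + 17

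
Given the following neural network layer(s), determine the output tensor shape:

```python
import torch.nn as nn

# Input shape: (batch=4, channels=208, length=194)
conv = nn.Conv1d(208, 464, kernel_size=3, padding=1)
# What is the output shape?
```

Input: (4, 208, 194) -> Output: (4, 464, 194)

Answer: (4, 464, 194)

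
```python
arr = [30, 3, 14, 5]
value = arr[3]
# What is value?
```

Trace:
`arr = [30, 3, 14, 5]` → arr = [30, 3, 14, 5]
`value = arr[3]` → value = 5
So value = 5

Answer: 5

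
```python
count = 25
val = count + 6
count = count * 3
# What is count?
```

Trace:
`count = 25` → count = 25
`val = count + 6` → val = 31
`count = count * 3` → count = 75
So count = 75

Answer: 75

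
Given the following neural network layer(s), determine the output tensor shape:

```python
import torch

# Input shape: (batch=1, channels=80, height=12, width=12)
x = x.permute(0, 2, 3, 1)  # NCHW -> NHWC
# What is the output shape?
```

Input: (1, 80, 12, 12) -> Output: (1, 12, 12, 80)

Answer: (1, 12, 12, 80)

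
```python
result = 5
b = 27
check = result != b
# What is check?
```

Trace:
`result = 5` → result = 5
`b = 27` → b = 27
`check = result != b` → check = True
So check = True

Answer: True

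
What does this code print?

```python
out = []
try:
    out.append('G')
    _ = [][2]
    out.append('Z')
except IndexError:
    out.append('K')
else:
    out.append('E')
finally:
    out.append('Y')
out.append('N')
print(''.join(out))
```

Execution trace: 'G' (try body) → 'K' (except IndexError) → 'Y' (finally) → 'N' (after the try/except). Output: GKYN

Answer: GKYN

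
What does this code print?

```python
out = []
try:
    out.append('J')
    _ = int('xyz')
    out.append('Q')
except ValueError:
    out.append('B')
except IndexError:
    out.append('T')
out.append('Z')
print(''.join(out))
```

Execution trace: 'J' (try body) → 'B' (except ValueError) → 'Z' (after the try/except). Output: JBZ

Answer: JBZ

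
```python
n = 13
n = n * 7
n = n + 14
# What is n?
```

Trace:
`n = 13` → n = 13
`n = n * 7` → n = 91
`n = n + 14` → n = 105
So n = 105

Answer: 105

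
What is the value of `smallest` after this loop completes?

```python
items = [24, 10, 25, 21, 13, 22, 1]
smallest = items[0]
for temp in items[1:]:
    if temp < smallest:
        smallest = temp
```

Minimum of [24, 10, 25, 21, 13, 22, 1]
`smallest` takes the values: 24 → 10 → 1

Answer: 1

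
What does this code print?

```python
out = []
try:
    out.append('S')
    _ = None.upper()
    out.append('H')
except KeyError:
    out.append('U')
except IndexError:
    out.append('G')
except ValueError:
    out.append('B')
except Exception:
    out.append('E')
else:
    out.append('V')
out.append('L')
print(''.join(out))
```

Execution trace: 'S' (try body) → 'E' (except Exception) → 'L' (after the try/except). Output: SEL

Answer: SEL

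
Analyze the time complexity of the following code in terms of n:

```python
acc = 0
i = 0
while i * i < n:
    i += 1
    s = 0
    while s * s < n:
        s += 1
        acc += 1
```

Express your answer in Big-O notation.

Each loop level contributes: √n × √n. Multiplying the contributions gives O(n).

Answer: O(n)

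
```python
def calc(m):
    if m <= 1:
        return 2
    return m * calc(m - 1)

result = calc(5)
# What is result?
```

calc(5) = 5 * 4 * 3 * 2 * 2 = 240

Answer: 240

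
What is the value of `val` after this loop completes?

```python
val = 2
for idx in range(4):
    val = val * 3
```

Multiply by 3, 4 times: 2 * 3^4 = 162
`val` takes the values: 2 → 6 → 18 → 54 → 162

Answer: 162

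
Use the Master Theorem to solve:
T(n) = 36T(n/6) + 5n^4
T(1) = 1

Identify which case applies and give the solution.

a=36, b=6, f(n)=5n^4. log_6(36) = 2. Since c=4 > 2 and the regularity condition holds (36(n/6)^4 = (36/6^4)n^4 with 36/6^4 < 1), Case 3 applies: T(n) = Θ(f(n)) = O(n^4).

Answer: O(n^4) - Case 3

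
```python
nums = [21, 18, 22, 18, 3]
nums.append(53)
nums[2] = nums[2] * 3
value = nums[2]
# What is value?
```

Trace:
`nums = [21, 18, 22, 18, 3]` → nums = [21, 18, 22, 18, 3]
`nums.append(53)` → nums = [21, 18, 22, 18, 3, 53]
`nums[2] = nums[2] * 3` → nums = [21, 18, 66, 18, 3, 53]
`value = nums[2]` → value = 66
So value = 66

Answer: 66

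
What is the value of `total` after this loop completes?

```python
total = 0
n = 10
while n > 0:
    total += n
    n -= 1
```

Sum 10 down to 1
`total` takes the values: 0 → 10 → 19 → 27 → 34 → 40 → 45 → 49 → 52 → 54 → 55

Answer: 55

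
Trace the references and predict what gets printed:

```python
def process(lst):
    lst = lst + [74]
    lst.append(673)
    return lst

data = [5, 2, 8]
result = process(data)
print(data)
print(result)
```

Key concept: rebinding parameter vs mutation.
Step by step:
`data = [5, 2, 8]` → data = [5, 2, 8]
`result = process(data)` → result = [5, 2, 8, 74, 673]
`print(data)` → prints [5, 2, 8]
`print(result)` → prints [5, 2, 8, 74, 673]

Answer:
[5, 2, 8]
[5, 2, 8, 74, 673]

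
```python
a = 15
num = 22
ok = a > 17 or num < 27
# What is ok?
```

Trace:
`a = 15` → a = 15
`num = 22` → num = 22
`ok = a > 17 or num < 27` → ok = True
So ok = True

Answer: True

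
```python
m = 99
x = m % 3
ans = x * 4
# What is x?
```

Trace:
`m = 99` → m = 99
`x = m % 3` → x = 0
`ans = x * 4` → ans = 0
So x = 0

Answer: 0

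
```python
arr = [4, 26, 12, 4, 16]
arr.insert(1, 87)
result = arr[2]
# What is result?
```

Trace:
`arr = [4, 26, 12, 4, 16]` → arr = [4, 26, 12, 4, 16]
`arr.insert(1, 87)` → arr = [4, 87, 26, 12, 4, 16]
`result = arr[2]` → result = 26
So result = 26

Answer: 26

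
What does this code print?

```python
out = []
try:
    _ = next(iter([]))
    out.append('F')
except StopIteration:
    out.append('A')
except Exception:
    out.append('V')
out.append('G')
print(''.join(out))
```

Execution trace: 'A' (except StopIteration) → 'G' (after the try/except). Output: AG

Answer: AG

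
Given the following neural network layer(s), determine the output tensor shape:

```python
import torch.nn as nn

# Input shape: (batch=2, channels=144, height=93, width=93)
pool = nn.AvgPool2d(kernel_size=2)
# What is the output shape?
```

Input: (2, 144, 93, 93) -> Output: (2, 144, 46, 46)

Answer: (2, 144, 46, 46)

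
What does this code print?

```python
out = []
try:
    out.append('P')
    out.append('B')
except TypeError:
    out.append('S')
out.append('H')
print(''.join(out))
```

Execution trace: 'P' (try body) → 'B' (try body, no exception) → 'H' (after the try/except). Output: PBH

Answer: PBH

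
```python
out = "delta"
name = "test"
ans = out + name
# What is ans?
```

Trace:
`out = "delta"` → out = 'delta'
`name = "test"` → name = 'test'
`ans = out + name` → ans = 'deltatest'
So ans = 'deltatest'

Answer: 'deltatest'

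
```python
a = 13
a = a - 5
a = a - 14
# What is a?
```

Trace:
`a = 13` → a = 13
`a = a - 5` → a = 8
`a = a - 14` → a = -6
So a = -6

Answer: -6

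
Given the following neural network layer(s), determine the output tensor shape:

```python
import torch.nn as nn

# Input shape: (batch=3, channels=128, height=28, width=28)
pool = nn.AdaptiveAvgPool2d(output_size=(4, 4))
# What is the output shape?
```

Input: (3, 128, 28, 28) -> Output: (3, 128, 4, 4)

Answer: (3, 128, 4, 4)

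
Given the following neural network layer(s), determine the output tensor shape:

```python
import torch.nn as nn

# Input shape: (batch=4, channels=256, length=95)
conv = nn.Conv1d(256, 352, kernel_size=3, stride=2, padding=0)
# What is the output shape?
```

Input: (4, 256, 95) -> Output: (4, 352, 47)

Answer: (4, 352, 47)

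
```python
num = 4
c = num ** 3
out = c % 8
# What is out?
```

Trace:
`num = 4` → num = 4
`c = num ** 3` → c = 64
`out = c % 8` → out = 0
So out = 0

Answer: 0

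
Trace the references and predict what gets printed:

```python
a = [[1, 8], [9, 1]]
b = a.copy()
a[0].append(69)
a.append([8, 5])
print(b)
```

Key concept: shallow copy with nested lists.
Step by step:
`a = [[1, 8], [9, 1]]` → a = [[1, 8], [9, 1]]
`b = a.copy()` → b = [[1, 8], [9, 1]]
`a[0].append(69)` → a = [[1, 8, 69], [9, 1]]; b = [[1, 8, 69], [9, 1]]
`a.append([8, 5])` → a = [[1, 8, 69], [9, 1], [8, 5]]
`print(b)` → prints [[1, 8, 69], [9, 1]]

Answer: [[1, 8, 69], [9, 1]]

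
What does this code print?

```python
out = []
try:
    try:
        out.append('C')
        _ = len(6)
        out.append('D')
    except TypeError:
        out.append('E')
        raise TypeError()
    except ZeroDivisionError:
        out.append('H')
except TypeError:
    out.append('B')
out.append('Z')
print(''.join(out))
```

Execution trace: 'C' (try body) → 'E' (except TypeError) → 'B' (outer except TypeError) → 'Z' (after the try/except). Output: CEBZ

Answer: CEBZ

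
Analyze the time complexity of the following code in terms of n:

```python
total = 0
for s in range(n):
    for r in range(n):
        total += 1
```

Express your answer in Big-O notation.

Each loop level contributes: n × n. Multiplying the contributions gives O(n^2).

Answer: O(n^2)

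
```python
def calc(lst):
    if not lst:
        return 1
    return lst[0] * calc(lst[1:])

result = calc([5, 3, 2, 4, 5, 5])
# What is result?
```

Product over [5, 3, 2, 4, 5, 5] = 5 * 3 * 2 * 4 * 5 * 5 = 3000

Answer: 3000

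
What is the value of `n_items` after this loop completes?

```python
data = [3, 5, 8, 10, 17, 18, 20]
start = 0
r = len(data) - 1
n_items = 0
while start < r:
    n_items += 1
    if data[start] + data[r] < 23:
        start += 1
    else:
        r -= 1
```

Steps to find pair summing to 23
`n_items` takes the values: 0 → 1 → 2 → 3 → 4 → 5 → 6

Answer: 6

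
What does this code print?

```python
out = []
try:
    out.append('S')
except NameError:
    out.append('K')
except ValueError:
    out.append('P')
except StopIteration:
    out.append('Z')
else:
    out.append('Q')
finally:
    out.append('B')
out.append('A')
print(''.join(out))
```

Execution trace: 'S' (try body, no exception) → 'Q' (else) → 'B' (finally) → 'A' (after the try/except). Output: SQBA

Answer: SQBA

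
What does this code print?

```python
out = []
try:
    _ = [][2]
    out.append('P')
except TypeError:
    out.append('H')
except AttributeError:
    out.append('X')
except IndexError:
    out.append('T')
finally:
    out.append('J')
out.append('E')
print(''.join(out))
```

Execution trace: 'T' (except IndexError) → 'J' (finally) → 'E' (after the try/except). Output: TJE

Answer: TJE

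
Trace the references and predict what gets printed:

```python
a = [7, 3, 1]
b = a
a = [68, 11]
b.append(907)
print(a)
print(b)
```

Key concept: rebinding vs mutation: a is rebound to a new list, b still points at the original.
Step by step:
`a = [7, 3, 1]` → a = [7, 3, 1]
`b = a` → b = [7, 3, 1] (same object as a)
`a = [68, 11]` → a = [68, 11]
`b.append(907)` → b = [7, 3, 1, 907]
`print(a)` → prints [68, 11]
`print(b)` → prints [7, 3, 1, 907]

Answer:
[68, 11]
[7, 3, 1, 907]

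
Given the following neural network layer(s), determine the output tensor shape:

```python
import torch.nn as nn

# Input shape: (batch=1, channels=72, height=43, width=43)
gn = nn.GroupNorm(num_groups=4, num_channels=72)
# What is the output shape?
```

Input: (1, 72, 43, 43) -> Output: (1, 72, 43, 43)

Answer: (1, 72, 43, 43)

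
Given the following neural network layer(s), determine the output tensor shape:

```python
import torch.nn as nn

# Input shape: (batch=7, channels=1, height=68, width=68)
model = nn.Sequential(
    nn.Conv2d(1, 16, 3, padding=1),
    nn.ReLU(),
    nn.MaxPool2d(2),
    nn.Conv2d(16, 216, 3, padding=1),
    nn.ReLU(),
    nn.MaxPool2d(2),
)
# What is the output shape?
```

Input: (7, 1, 68, 68) -> after first Conv2d: (7, 16, 68, 68) -> after first MaxPool2d: (7, 16, 34, 34) -> after second Conv2d: (7, 216, 34, 34) -> Output: (7, 216, 17, 17)

Answer: (7, 216, 17, 17)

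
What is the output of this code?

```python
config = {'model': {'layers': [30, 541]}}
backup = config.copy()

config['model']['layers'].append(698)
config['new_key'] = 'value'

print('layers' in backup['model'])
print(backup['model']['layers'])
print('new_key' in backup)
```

Key concept: shallow copy gotcha with nested dict.
Step by step:
`config = {'model': {'layers': [30, 541]}}` → config = {'model': {'layers': [30, 541]}}
`backup = config.copy()` → backup = {'model': {'layers': [30, 541]}}
`config['model']['layers'].append(698)` → config = {'model': {'layers': [30, 541, 698]}}; backup = {'model': {'layers': [30, 541, 698]}}
`config['new_key'] = 'value'` → config = {'model': {'layers': [30, 541, 698]}, 'new_key': 'value'}
`print('layers' in backup['model'])` → prints True
`print(backup['model']['layers'])` → prints [30, 541, 698]
`print('new_key' in backup)` → prints False

Answer:
True
[30, 541, 698]
False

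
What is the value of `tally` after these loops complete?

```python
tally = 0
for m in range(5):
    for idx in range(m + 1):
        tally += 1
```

Triangle: 1 + 2 + ... + 5
`tally` takes the values: 0 → 1 → 2 → 3 → 4 → 5 → 6 → 7 → 8 → 9 → 10 → 11 → 12 → 13 → 14 → 15

Answer: 15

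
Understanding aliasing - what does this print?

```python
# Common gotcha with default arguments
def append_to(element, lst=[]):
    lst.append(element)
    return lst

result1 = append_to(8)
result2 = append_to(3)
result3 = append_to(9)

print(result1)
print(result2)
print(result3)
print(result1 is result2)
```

Key concept: mutable default argument gotcha.
Step by step:
`result1 = append_to(8)` → result1 = [8]
`result2 = append_to(3)` → result1 = [8, 3] (same object as result2); result2 = [8, 3] (same object as result1)
`result3 = append_to(9)` → result1 = [8, 3, 9] (same object as result2, result3); result2 = [8, 3, 9] (same object as result1, result3); result3 = [8, 3, 9] (same object as result1, result2)
`print(result1)` → prints [8, 3, 9]
`print(result2)` → prints [8, 3, 9]
`print(result3)` → prints [8, 3, 9]
`print(result1 is result2)` → prints True

Answer:
[8, 3, 9]
[8, 3, 9]
[8, 3, 9]
True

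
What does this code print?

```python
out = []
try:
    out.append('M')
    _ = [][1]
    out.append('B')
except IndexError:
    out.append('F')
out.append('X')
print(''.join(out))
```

Execution trace: 'M' (try body) → 'F' (except IndexError) → 'X' (after the try/except). Output: MFX

Answer: MFX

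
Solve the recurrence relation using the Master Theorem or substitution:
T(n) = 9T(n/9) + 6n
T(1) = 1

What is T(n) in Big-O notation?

By Master Theorem: a=9, b=9, f(n)=6n. Since log_9(9) = 1 and f(n) = Θ(n^1), Case 2 applies. T(n) = O(n log n).

Answer: O(n log n)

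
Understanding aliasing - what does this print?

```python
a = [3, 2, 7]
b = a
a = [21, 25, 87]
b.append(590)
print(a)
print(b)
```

Key concept: rebinding vs mutation: a is rebound to a new list, b still points at the original.
Step by step:
`a = [3, 2, 7]` → a = [3, 2, 7]
`b = a` → b = [3, 2, 7] (same object as a)
`a = [21, 25, 87]` → a = [21, 25, 87]
`b.append(590)` → b = [3, 2, 7, 590]
`print(a)` → prints [21, 25, 87]
`print(b)` → prints [3, 2, 7, 590]

Answer:
[21, 25, 87]
[3, 2, 7, 590]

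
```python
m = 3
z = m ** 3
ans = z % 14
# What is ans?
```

Trace:
`m = 3` → m = 3
`z = m ** 3` → z = 27
`ans = z % 14` → ans = 13
So ans = 13

Answer: 13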